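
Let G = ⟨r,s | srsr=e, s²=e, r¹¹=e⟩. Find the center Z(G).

An element z ∈ Z(G) iff z commutes with every generator.
For example e is central: e·r = r = r·e; e·s = s = s·e.
Whereas r ∉ Z(G) since r·s = rs ≠ r¹⁰s = s·r.
Checking each of the 22 elements this way gives Z(G) = {e}, of order 1.

Answer: {e}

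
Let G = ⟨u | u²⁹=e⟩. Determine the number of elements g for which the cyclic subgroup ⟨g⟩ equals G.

G is cyclic of order 29. An element generates G iff its order is 29, and a cyclic group of order 29 has exactly φ(29) = 28 such elements.

Answer: 28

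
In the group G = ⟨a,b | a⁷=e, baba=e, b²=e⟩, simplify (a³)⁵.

Compute successive powers of (a³), reducing at each step:
  (a³)²: (a³) · a³ = a⁶
  (a³)³: (a⁶) · a³ = a²
  (a³)⁴: (a²) · a³ = a⁵
  (a³)⁵: (a⁵) · a³ = a

Answer: a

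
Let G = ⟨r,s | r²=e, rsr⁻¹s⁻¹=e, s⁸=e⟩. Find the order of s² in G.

Compute successive powers until reaching e:
  (s²)¹ = s², (s²)² = s⁴, (s²)³ = s⁶, (s²)⁴ = e.
The smallest positive k with (s²)ᵏ = e is 4.

Answer: 4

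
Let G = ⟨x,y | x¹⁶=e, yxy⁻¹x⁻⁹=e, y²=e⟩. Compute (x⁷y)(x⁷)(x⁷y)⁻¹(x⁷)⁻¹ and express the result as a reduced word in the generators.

[(x⁷y), (x⁷)] = (x⁷y)·(x⁷)·(x⁷y)⁻¹·(x⁷)⁻¹.
  (x⁷y) · (x⁷) = x⁶y
  (x⁶y) · (xy) = x¹⁵
  (x¹⁵) · (x⁹) = x⁸

Answer: x⁸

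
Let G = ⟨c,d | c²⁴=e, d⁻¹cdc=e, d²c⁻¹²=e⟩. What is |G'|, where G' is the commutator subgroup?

G' = [G, G] is generated by all commutators. The generator-pair commutators are: [c, d] = c².
The subgroup they normally generate is {e, c², c⁴, c⁶, c⁸, c¹⁰, c¹², c¹⁴, c¹⁶, c¹⁸, c²⁰, c²²}, of order 12.
Check: |G/G'| = 48/12 = 4 is the order of the abelianisation.

Answer: 12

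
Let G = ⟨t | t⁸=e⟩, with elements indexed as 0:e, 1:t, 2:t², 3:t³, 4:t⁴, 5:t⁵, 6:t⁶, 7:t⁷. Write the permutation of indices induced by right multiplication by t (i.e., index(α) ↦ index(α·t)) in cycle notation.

(0 1 2 3 4 5 6 7)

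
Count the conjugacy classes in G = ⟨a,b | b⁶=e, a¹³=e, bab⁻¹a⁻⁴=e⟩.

The conjugacy classes (representative and size) are:
  [e] (size 1), [a⁴] (size 6), [a¹¹] (size 6), [a⁷b] (size 13), [a⁸b²] (size 13), [a¹²b³] (size 13), [a⁵b⁴] (size 13), [a¹¹b⁵] (size 13).
Class equation: 1 + 6 + 6 + 13 + 13 + 13 + 13 + 13 = 78 = |G|. So G has 8 conjugacy classes.

Answer: 8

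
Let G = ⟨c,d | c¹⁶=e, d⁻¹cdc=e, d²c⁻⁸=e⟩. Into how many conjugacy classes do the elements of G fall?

The conjugacy classes (representative and size) are:
  [e] (size 1), [c] (size 2), [c¹⁴] (size 2), [c³] (size 2), [c¹²] (size 2), [c⁵] (size 2), [c¹⁰] (size 2), [c⁷] (size 2), [c⁸] (size 1), [c⁶d] (size 8), [c³d⁻¹] (size 8).
Class equation: 1 + 2 + 2 + 2 + 2 + 2 + 2 + 2 + 1 + 8 + 8 = 32 = |G|. So G has 11 conjugacy classes.

Answer: 11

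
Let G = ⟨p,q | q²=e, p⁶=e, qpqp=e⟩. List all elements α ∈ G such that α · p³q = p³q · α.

⟨p³q⟩ ⊆ C_G(p³q) since powers of p³q commute with p³q; so |C_G(p³q)| ≥ |⟨p³q⟩| = 2.
By orbit–stabilizer, |C_G(p³q)| = |G| / |conj. class of p³q| = 12 / 3 = 4.
The 4 elements commuting with p³q are {e, p³, q, p³q}.

Answer: {e, p³, q, p³q}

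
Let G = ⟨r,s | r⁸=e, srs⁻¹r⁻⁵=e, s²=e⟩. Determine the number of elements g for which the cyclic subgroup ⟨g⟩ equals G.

⟨g⟩ = G would require ord(g) = |G| = 16, but the maximum element order in G is 8 < 16. So G is not cyclic and no single element generates it: the count is 0.

Answer: 0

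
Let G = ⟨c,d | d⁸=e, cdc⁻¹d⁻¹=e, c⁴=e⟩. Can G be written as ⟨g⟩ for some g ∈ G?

|G| = 32, but the maximum element order in G is 8 < 32. No single element generates all of G, so G is not cyclic.

Answer: No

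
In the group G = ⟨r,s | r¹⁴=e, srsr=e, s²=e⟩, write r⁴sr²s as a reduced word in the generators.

Multiply left to right, reducing at each step:
  (r⁴) · s = r⁴s
  (r⁴s) · r² = r²s
  (r²s) · s = r²

Answer: r²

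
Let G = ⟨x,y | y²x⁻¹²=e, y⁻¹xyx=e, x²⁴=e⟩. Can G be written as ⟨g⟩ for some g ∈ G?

Every cyclic group is abelian. But x·y = xy while y·x = x¹¹y⁻¹, so x·y ≠ y·x and G is not abelian. Hence G is not cyclic.

Answer: No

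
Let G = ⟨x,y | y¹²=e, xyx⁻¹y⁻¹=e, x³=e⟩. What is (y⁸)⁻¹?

The order of (y⁸) is 3 (smallest k with (y⁸)ᵏ = e), so (y⁸)⁻¹ = (y⁸)² = y⁴.
Check: (y⁸) · (y⁴) → (y⁸) · y⁴ = e, giving e as required.

Answer: y⁴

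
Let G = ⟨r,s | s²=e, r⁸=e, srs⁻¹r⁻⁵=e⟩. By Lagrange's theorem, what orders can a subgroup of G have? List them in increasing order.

|G| = 16 = 2⁴. By Lagrange's theorem the order of any subgroup divides 16; the divisors of 16 are 1, 2, 4, 8, 16.

Answer: 1, 2, 4, 8, 16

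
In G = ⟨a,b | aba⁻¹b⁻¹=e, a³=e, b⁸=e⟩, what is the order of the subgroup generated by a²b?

|⟨a²b⟩| equals the order of a²b. Compute successive powers until reaching e:
  (a²b)¹ = a²b, (a²b)² = ab², (a²b)³ = b³, (a²b)⁴ = a²b⁴, (a²b)⁵ = ab⁵, (a²b)⁶ = b⁶, (a²b)⁷ = a²b⁷, (a²b)⁸ = a, (a²b)⁹ = b, (a²b)¹⁰ = a²b², (a²b)¹¹ = ab³, (a²b)¹² = b⁴, (a²b)¹³ = a²b⁵, (a²b)¹⁴ = ab⁶, (a²b)¹⁵ = b⁷, (a²b)¹⁶ = a², (a²b)¹⁷ = ab, (a²b)¹⁸ = b², (a²b)¹⁹ = a²b³, (a²b)²⁰ = ab⁴, (a²b)²¹ = b⁵, (a²b)²² = a²b⁶, (a²b)²³ = ab⁷, (a²b)²⁴ = e.
The smallest positive k with (a²b)ᵏ = e is 24, so |⟨a²b⟩| = 24.

Answer: 24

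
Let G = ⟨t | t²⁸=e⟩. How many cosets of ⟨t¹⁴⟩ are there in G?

First find ord(t¹⁴) by computing successive powers:
  (t¹⁴)¹ = t¹⁴, (t¹⁴)² = e.
So |⟨t¹⁴⟩| = ord(t¹⁴) = 2. With |G| = 28, by Lagrange [G : ⟨t¹⁴⟩] = 28/2 = 14.

Answer: 14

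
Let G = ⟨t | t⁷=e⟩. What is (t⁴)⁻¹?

The order of (t⁴) is 7 (smallest k with (t⁴)ᵏ = e), so (t⁴)⁻¹ = (t⁴)⁶ = t³.
Check: (t⁴) · (t³) → (t⁴) · t³ = e, giving e as required.

Answer: t³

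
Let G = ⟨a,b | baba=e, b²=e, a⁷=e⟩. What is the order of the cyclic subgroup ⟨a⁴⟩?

|⟨a⁴⟩| equals the order of a⁴. Compute successive powers until reaching e:
  (a⁴)¹ = a⁴, (a⁴)² = a, (a⁴)³ = a⁵, (a⁴)⁴ = a², (a⁴)⁵ = a⁶, (a⁴)⁶ = a³, (a⁴)⁷ = e.
The smallest positive k with (a⁴)ᵏ = e is 7, so |⟨a⁴⟩| = 7.

Answer: 7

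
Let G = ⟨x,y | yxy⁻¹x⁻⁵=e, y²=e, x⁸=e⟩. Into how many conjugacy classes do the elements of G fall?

The conjugacy classes (representative and size) are:
  [e] (size 1), [x⁵] (size 2), [x²] (size 1), [x⁷] (size 2), [x⁴] (size 1), [x⁶] (size 1), [y] (size 2), [x⁵y] (size 2), [x²y] (size 2), [x³y] (size 2).
Class equation: 1 + 2 + 1 + 2 + 1 + 1 + 2 + 2 + 2 + 2 = 16 = |G|. So G has 10 conjugacy classes.

Answer: 10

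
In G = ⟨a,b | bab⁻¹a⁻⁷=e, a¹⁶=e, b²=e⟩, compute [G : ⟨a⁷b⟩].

First find ord(a⁷b) by computing successive powers:
  (a⁷b)¹ = a⁷b, (a⁷b)² = a⁸, (a⁷b)³ = a¹⁵b, (a⁷b)⁴ = e.
So |⟨a⁷b⟩| = ord(a⁷b) = 4. With |G| = 32, by Lagrange [G : ⟨a⁷b⟩] = 32/4 = 8.

Answer: 8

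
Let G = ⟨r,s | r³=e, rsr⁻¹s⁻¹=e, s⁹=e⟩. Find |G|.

Enumerate words in the generators, reducing via the relations: the distinct elements are
  {e, r, s, rs, r², s², s³, s⁴, s⁵, s⁶, s⁷, s⁸, rs², rs³, rs⁴, rs⁵, rs⁶, rs⁷, rs⁸, r²s, r²s², r²s³, r²s⁴, r²s⁵, r²s⁶, r²s⁷, r²s⁸}.
No further products give new elements, so |G| = 27.

Answer: 27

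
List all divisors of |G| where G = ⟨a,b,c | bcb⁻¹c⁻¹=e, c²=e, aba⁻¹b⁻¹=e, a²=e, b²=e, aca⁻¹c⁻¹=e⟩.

|G| = 8 = 2³. By Lagrange's theorem the order of any subgroup divides 8; the divisors of 8 are 1, 2, 4, 8.

Answer: 1, 2, 4, 8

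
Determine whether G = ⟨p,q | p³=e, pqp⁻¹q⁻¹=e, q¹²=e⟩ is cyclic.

|G| = 36, but the maximum element order in G is 12 < 36. No single element generates all of G, so G is not cyclic.

Answer: No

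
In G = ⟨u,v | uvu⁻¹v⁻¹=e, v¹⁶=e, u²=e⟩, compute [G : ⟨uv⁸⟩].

First find ord(uv⁸) by computing successive powers:
  (uv⁸)¹ = uv⁸, (uv⁸)² = e.
So |⟨uv⁸⟩| = ord(uv⁸) = 2. With |G| = 32, by Lagrange [G : ⟨uv⁸⟩] = 32/2 = 16.

Answer: 16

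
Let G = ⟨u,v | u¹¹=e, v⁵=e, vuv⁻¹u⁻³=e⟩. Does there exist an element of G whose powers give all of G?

Every cyclic group is abelian. But u·v = uv while v·u = u³v, so u·v ≠ v·u and G is not abelian. Hence G is not cyclic.

Answer: No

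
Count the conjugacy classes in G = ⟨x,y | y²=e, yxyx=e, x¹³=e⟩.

The conjugacy classes (representative and size) are:
  [e] (size 1), [x¹²] (size 2), [x¹¹] (size 2), [x³] (size 2), [x⁴] (size 2), [x⁸] (size 2), [x⁶] (size 2), [y] (size 13).
Class equation: 1 + 2 + 2 + 2 + 2 + 2 + 2 + 13 = 26 = |G|. So G has 8 conjugacy classes.

Answer: 8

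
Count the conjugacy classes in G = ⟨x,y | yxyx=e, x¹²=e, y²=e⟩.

The conjugacy classes (representative and size) are:
  [e] (size 1), [x¹¹] (size 2), [x²] (size 2), [x⁹] (size 2), [x⁴] (size 2), [x⁵] (size 2), [x⁶] (size 1), [y] (size 6), [xy] (size 6).
Class equation: 1 + 2 + 2 + 2 + 2 + 2 + 1 + 6 + 6 = 24 = |G|. So G has 9 conjugacy classes.

Answer: 9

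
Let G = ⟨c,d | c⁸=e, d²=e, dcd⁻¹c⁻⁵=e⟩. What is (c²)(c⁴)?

Compute (c²) · (c⁴) by multiplying left to right and reducing via the relations at each step:
  (c²) · c⁴ = c⁶

Answer: c⁶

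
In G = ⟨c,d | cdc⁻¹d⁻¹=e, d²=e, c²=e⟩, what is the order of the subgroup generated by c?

|⟨c⟩| equals the order of c. Compute successive powers until reaching e:
  c¹ = c, c² = e.
The smallest positive k with cᵏ = e is 2, so |⟨c⟩| = 2.

Answer: 2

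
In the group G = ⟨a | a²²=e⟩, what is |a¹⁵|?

Compute successive powers until reaching e:
  (a¹⁵)¹ = a¹⁵, (a¹⁵)² = a⁸, (a¹⁵)³ = a, (a¹⁵)⁴ = a¹⁶, (a¹⁵)⁵ = a⁹, (a¹⁵)⁶ = a², (a¹⁵)⁷ = a¹⁷, (a¹⁵)⁸ = a¹⁰, (a¹⁵)⁹ = a³, (a¹⁵)¹⁰ = a¹⁸, (a¹⁵)¹¹ = a¹¹, (a¹⁵)¹² = a⁴, (a¹⁵)¹³ = a¹⁹, (a¹⁵)¹⁴ = a¹², (a¹⁵)¹⁵ = a⁵, (a¹⁵)¹⁶ = a²⁰, (a¹⁵)¹⁷ = a¹³, (a¹⁵)¹⁸ = a⁶, (a¹⁵)¹⁹ = a²¹, (a¹⁵)²⁰ = a¹⁴, (a¹⁵)²¹ = a⁷, (a¹⁵)²² = e.
The smallest positive k with (a¹⁵)ᵏ = e is 22.

Answer: 22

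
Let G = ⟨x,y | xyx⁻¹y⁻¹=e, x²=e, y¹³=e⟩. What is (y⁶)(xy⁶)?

Compute (y⁶) · (xy⁶) by multiplying left to right and reducing via the relations at each step:
  (y⁶) · x = xy⁶
  (xy⁶) · y⁶ = xy¹²

Answer: xy¹²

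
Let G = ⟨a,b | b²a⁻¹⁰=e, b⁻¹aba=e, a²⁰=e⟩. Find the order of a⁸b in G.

Compute successive powers until reaching e:
  (a⁸b)¹ = a⁸b, (a⁸b)² = a¹⁰, (a⁸b)³ = a⁸b⁻¹, (a⁸b)⁴ = e.
The smallest positive k with (a⁸b)ᵏ = e is 4.

Answer: 4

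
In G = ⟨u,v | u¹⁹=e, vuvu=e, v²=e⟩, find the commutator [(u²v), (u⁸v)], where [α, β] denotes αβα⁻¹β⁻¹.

[(u²v), (u⁸v)] = (u²v)·(u⁸v)·(u²v)⁻¹·(u⁸v)⁻¹.
  (u²v) · (u⁸v) = u¹³
  (u¹³) · (u²v) = u¹⁵v
  (u¹⁵v) · (u⁸v) = u⁷

Answer: u⁷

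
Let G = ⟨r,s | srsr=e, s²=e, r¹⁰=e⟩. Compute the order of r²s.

Compute successive powers until reaching e:
  (r²s)¹ = r²s, (r²s)² = e.
The smallest positive k with (r²s)ᵏ = e is 2.

Answer: 2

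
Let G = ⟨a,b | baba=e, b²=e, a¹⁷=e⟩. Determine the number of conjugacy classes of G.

The conjugacy classes (representative and size) are:
  [e] (size 1), [a¹⁶] (size 2), [a²] (size 2), [a³] (size 2), [a¹³] (size 2), [a¹²] (size 2), [a⁶] (size 2), [a¹⁰] (size 2), [a⁹] (size 2), [a⁷b] (size 17).
Class equation: 1 + 2 + 2 + 2 + 2 + 2 + 2 + 2 + 2 + 17 = 34 = |G|. So G has 10 conjugacy classes.

Answer: 10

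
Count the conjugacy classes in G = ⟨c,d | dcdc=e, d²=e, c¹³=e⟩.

The conjugacy classes (representative and size) are:
  [e] (size 1), [c¹²] (size 2), [c¹¹] (size 2), [c³] (size 2), [c⁴] (size 2), [c⁸] (size 2), [c⁶] (size 2), [d] (size 13).
Class equation: 1 + 2 + 2 + 2 + 2 + 2 + 2 + 13 = 26 = |G|. So G has 8 conjugacy classes.

Answer: 8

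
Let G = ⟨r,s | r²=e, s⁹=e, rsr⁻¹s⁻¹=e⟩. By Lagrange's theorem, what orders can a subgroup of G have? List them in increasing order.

|G| = 18 = 2 · 3². By Lagrange's theorem the order of any subgroup divides 18; the divisors of 18 are 1, 2, 3, 6, 9, 18.

Answer: 1, 2, 3, 6, 9, 18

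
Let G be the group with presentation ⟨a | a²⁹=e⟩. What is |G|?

G is generated by a single element, so G is cyclic. The relator gives a²⁹ = e and no smaller power is forced to be e, so the 29 powers {a, e, a², a³, a⁴, a⁵, a⁶, a⁷, a⁸, a⁹, a²², a²³, a²¹, a²⁰, a²⁴, a²⁵, a²⁶, a²⁷, a²⁸, a¹², a¹³, a¹¹, a¹⁰, a¹⁴, a¹⁵, a¹⁶, a¹⁷, a¹⁸, a¹⁹} are distinct. Hence |G| = 29.

Answer: 29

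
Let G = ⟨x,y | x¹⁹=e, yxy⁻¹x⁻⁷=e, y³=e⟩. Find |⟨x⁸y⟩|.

|⟨x⁸y⟩| equals the order of x⁸y. Compute successive powers until reaching e:
  (x⁸y)¹ = x⁸y, (x⁸y)² = x⁷y², (x⁸y)³ = e.
The smallest positive k with (x⁸y)ᵏ = e is 3, so |⟨x⁸y⟩| = 3.

Answer: 3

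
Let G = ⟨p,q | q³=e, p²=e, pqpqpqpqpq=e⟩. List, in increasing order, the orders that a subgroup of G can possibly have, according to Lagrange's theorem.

|G| = 60 = 2² · 3 · 5. By Lagrange's theorem the order of any subgroup divides 60; the divisors of 60 are 1, 2, 3, 4, 5, 6, 10, 12, 15, 20, 30, 60.

Answer: 1, 2, 3, 4, 5, 6, 10, 12, 15, 20, 30, 60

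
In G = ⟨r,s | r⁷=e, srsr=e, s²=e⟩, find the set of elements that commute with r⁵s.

⟨r⁵s⟩ ⊆ C_G(r⁵s) since powers of r⁵s commute with r⁵s; so |C_G(r⁵s)| ≥ |⟨r⁵s⟩| = 2.
By orbit–stabilizer, |C_G(r⁵s)| = |G| / |conj. class of r⁵s| = 14 / 7 = 2.
The 2 elements commuting with r⁵s are {e, r⁵s}.

Answer: {e, r⁵s}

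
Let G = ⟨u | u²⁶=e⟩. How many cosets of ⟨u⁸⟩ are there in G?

First find ord(u⁸) by computing successive powers:
  (u⁸)¹ = u⁸, (u⁸)² = u¹⁶, (u⁸)³ = u²⁴, (u⁸)⁴ = u⁶, (u⁸)⁵ = u¹⁴, (u⁸)⁶ = u²², (u⁸)⁷ = u⁴, (u⁸)⁸ = u¹², (u⁸)⁹ = u²⁰, (u⁸)¹⁰ = u², (u⁸)¹¹ = u¹⁰, (u⁸)¹² = u¹⁸, (u⁸)¹³ = e.
So |⟨u⁸⟩| = ord(u⁸) = 13. With |G| = 26, by Lagrange [G : ⟨u⁸⟩] = 26/13 = 2.

Answer: 2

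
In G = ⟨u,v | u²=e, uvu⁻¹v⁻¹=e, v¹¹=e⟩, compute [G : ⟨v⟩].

First find ord(v) by computing successive powers:
  v¹ = v, v² = v², v³ = v³, v⁴ = v⁴, v⁵ = v⁵, v⁶ = v⁶, v⁷ = v⁷, v⁸ = v⁸, v⁹ = v⁹, v¹⁰ = v¹⁰, v¹¹ = e.
So |⟨v⟩| = ord(v) = 11. With |G| = 22, by Lagrange [G : ⟨v⟩] = 22/11 = 2.

Answer: 2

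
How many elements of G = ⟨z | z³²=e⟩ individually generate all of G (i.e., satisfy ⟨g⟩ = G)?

G is cyclic of order 32. An element generates G iff its order is 32, and a cyclic group of order 32 has exactly φ(32) = 16 such elements.

Answer: 16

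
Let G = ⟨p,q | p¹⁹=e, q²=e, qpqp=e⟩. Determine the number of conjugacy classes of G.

The conjugacy classes (representative and size) are:
  [e] (size 1), [p¹⁸] (size 2), [p²] (size 2), [p¹⁶] (size 2), [p⁴] (size 2), [p¹⁴] (size 2), [p¹³] (size 2), [p¹²] (size 2), [p⁸] (size 2), [p⁹] (size 2), [q] (size 19).
Class equation: 1 + 2 + 2 + 2 + 2 + 2 + 2 + 2 + 2 + 2 + 19 = 38 = |G|. So G has 11 conjugacy classes.

Answer: 11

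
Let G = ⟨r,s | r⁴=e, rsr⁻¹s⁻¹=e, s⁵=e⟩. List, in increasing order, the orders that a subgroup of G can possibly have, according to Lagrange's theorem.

|G| = 20 = 2² · 5. By Lagrange's theorem the order of any subgroup divides 20; the divisors of 20 are 1, 2, 4, 5, 10, 20.

Answer: 1, 2, 4, 5, 10, 20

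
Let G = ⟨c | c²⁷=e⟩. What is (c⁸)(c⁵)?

Compute (c⁸) · (c⁵) by multiplying left to right and reducing via the relations at each step:
  (c⁸) · c⁵ = c¹³

Answer: c¹³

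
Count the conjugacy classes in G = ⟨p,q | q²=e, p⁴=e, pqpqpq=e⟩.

The conjugacy classes (representative and size) are:
  [e] (size 1), [p³] (size 6), [p²qp²q] (size 3), [pqp³] (size 6), [qp³] (size 8).
Class equation: 1 + 6 + 3 + 6 + 8 = 24 = |G|. So G has 5 conjugacy classes.

Answer: 5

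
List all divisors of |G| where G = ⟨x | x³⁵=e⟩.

|G| = 35 = 5 · 7. By Lagrange's theorem the order of any subgroup divides 35; the divisors of 35 are 1, 5, 7, 35.

Answer: 1, 5, 7, 35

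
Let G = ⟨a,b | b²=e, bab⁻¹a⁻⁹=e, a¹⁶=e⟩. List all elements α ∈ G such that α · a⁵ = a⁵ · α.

⟨a⁵⟩ ⊆ C_G(a⁵) since powers of a⁵ commute with a⁵; so |C_G(a⁵)| ≥ |⟨a⁵⟩| = 16.
By orbit–stabilizer, |C_G(a⁵)| = |G| / |conj. class of a⁵| = 32 / 2 = 16.
The 16 elements commuting with a⁵ are {e, a, a², a³, a⁴, a⁵, a⁶, a⁷, a⁸, a⁹, a¹⁰, a¹¹, a¹², a¹³, a¹⁴, a¹⁵}.

Answer: {e, a, a², a³, a⁴, a⁵, a⁶, a⁷, a⁸, a⁹, a¹⁰, a¹¹, a¹², a¹³, a¹⁴, a¹⁵}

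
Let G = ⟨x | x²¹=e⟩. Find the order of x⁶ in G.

Compute successive powers until reaching e:
  (x⁶)¹ = x⁶, (x⁶)² = x¹², (x⁶)³ = x¹⁸, (x⁶)⁴ = x³, (x⁶)⁵ = x⁹, (x⁶)⁶ = x¹⁵, (x⁶)⁷ = e.
The smallest positive k with (x⁶)ᵏ = e is 7.

Answer: 7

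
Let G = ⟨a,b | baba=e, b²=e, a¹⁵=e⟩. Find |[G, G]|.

G' = [G, G] is generated by all commutators. The generator-pair commutators are: [a, b] = a².
The subgroup they normally generate is {e, a, a², a³, a⁴, a⁵, a⁶, a⁷, a⁸, a⁹, a¹⁰, a¹¹, a¹², a¹³, a¹⁴}, of order 15.
Check: |G/G'| = 30/15 = 2 is the order of the abelianisation.

Answer: 15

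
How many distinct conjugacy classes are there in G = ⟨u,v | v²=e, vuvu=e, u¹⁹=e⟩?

The conjugacy classes (representative and size) are:
  [e] (size 1), [u¹⁸] (size 2), [u²] (size 2), [u¹⁶] (size 2), [u⁴] (size 2), [u¹⁴] (size 2), [u¹³] (size 2), [u¹²] (size 2), [u⁸] (size 2), [u⁹] (size 2), [v] (size 19).
Class equation: 1 + 2 + 2 + 2 + 2 + 2 + 2 + 2 + 2 + 2 + 19 = 38 = |G|. So G has 11 conjugacy classes.

Answer: 11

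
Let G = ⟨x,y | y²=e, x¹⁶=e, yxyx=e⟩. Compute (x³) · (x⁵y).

Compute (x³) · (x⁵y) by multiplying left to right and reducing via the relations at each step:
  (x³) · x⁵ = x⁸
  (x⁸) · y = x⁸y

Answer: x⁸y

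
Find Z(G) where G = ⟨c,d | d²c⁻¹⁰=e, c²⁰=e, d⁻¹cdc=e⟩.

An element z ∈ Z(G) iff z commutes with every generator.
For example c¹⁰ is central: (c¹⁰)·c = c¹¹ = c·(c¹⁰); (c¹⁰)·d = d⁻¹ = d·(c¹⁰).
Whereas c ∉ Z(G) since c·d = cd ≠ c⁹d⁻¹ = d·c.
Checking each of the 40 elements this way gives Z(G) = {e, c¹⁰}, of order 2.

Answer: {e, c¹⁰}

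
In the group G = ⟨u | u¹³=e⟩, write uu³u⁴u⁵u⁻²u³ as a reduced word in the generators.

Multiply left to right, reducing at each step:
  u · u³ = u⁴
  (u⁴) · u⁴ = u⁸
  (u⁸) · u⁵ = e
  e · u⁻² = u¹¹
  (u¹¹) · u³ = u

Answer: u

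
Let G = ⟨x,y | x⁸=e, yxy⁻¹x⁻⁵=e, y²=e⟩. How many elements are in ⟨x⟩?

|⟨x⟩| equals the order of x. Compute successive powers until reaching e:
  x¹ = x, x² = x², x³ = x³, x⁴ = x⁴, x⁵ = x⁵, x⁶ = x⁶, x⁷ = x⁷, x⁸ = e.
The smallest positive k with xᵏ = e is 8, so |⟨x⟩| = 8.

Answer: 8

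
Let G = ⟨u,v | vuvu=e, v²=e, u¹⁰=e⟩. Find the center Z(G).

An element z ∈ Z(G) iff z commutes with every generator.
For example u⁵ is central: (u⁵)·u = u⁶ = u·(u⁵); (u⁵)·v = u⁵v = v·(u⁵).
Whereas u ∉ Z(G) since u·v = uv ≠ u⁹v = v·u.
Checking each of the 20 elements this way gives Z(G) = {e, u⁵}, of order 2.

Answer: {e, u⁵}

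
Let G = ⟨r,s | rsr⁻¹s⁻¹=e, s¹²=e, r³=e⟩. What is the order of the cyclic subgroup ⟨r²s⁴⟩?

|⟨r²s⁴⟩| equals the order of r²s⁴. Compute successive powers until reaching e:
  (r²s⁴)¹ = r²s⁴, (r²s⁴)² = rs⁸, (r²s⁴)³ = e.
The smallest positive k with (r²s⁴)ᵏ = e is 3, so |⟨r²s⁴⟩| = 3.

Answer: 3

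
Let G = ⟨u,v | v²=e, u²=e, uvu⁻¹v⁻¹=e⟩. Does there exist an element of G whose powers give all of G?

|G| = 4, but the maximum element order in G is 2 < 4. No single element generates all of G, so G is not cyclic.

Answer: No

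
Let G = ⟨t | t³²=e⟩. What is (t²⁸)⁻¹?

The order of (t²⁸) is 8 (smallest k with (t²⁸)ᵏ = e), so (t²⁸)⁻¹ = (t²⁸)⁷ = t⁴.
Check: (t²⁸) · (t⁴) → (t²⁸) · t⁴ = e, giving e as required.

Answer: t⁴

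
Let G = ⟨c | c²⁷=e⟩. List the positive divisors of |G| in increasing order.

|G| = 27 = 3³. By Lagrange's theorem the order of any subgroup divides 27; the divisors of 27 are 1, 3, 9, 27.

Answer: 1, 3, 9, 27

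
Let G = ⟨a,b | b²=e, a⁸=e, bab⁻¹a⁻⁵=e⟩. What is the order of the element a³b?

Compute successive powers until reaching e:
  (a³b)¹ = a³b, (a³b)² = a², (a³b)³ = a⁵b, (a³b)⁴ = a⁴, (a³b)⁵ = a⁷b, (a³b)⁶ = a⁶, (a³b)⁷ = ab, (a³b)⁸ = e.
The smallest positive k with (a³b)ᵏ = e is 8.

Answer: 8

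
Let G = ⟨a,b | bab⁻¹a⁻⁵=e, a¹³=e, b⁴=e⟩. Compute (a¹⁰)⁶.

Compute successive powers of (a¹⁰), reducing at each step:
  (a¹⁰)²: (a¹⁰) · a¹⁰ = a⁷
  (a¹⁰)³: (a⁷) · a¹⁰ = a⁴
  (a¹⁰)⁴: (a⁴) · a¹⁰ = a
  (a¹⁰)⁵: a · a¹⁰ = a¹¹
  (a¹⁰)⁶: (a¹¹) · a¹⁰ = a⁸

Answer: a⁸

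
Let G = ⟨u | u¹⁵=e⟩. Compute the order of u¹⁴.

Compute successive powers until reaching e:
  (u¹⁴)¹ = u¹⁴, (u¹⁴)² = u¹³, (u¹⁴)³ = u¹², (u¹⁴)⁴ = u¹¹, (u¹⁴)⁵ = u¹⁰, (u¹⁴)⁶ = u⁹, (u¹⁴)⁷ = u⁸, (u¹⁴)⁸ = u⁷, (u¹⁴)⁹ = u⁶, (u¹⁴)¹⁰ = u⁵, (u¹⁴)¹¹ = u⁴, (u¹⁴)¹² = u³, (u¹⁴)¹³ = u², (u¹⁴)¹⁴ = u, (u¹⁴)¹⁵ = e.
The smallest positive k with (u¹⁴)ᵏ = e is 15.

Answer: 15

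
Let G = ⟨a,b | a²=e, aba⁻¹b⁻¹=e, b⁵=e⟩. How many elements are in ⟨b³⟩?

|⟨b³⟩| equals the order of b³. Compute successive powers until reaching e:
  (b³)¹ = b³, (b³)² = b, (b³)³ = b⁴, (b³)⁴ = b², (b³)⁵ = e.
The smallest positive k with (b³)ᵏ = e is 5, so |⟨b³⟩| = 5.

Answer: 5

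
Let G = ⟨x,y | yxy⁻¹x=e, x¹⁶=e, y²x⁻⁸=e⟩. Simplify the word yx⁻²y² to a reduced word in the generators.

Multiply left to right, reducing at each step:
  y · x⁻² = x²y
  (x²y) · y² = x²y⁻¹

Answer: x²y⁻¹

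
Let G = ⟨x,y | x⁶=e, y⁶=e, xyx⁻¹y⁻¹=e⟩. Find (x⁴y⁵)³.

Compute successive powers of (x⁴y⁵), reducing at each step:
  (x⁴y⁵)²: (x⁴y⁵) · x⁴ = x²y⁵;   (x²y⁵) · y⁵ = x²y⁴
  (x⁴y⁵)³: (x²y⁴) · x⁴ = y⁴;   (y⁴) · y⁵ = y³

Answer: y³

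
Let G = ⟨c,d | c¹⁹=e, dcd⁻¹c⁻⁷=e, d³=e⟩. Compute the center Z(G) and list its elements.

An element z ∈ Z(G) iff z commutes with every generator.
For example e is central: e·c = c = c·e; e·d = d = d·e.
Whereas c ∉ Z(G) since c·d = cd ≠ c⁷d = d·c.
Checking each of the 57 elements this way gives Z(G) = {e}, of order 1.

Answer: {e}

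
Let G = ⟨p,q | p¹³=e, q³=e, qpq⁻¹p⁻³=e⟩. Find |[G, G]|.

G' = [G, G] is generated by all commutators. The generator-pair commutators are: [p, q] = p¹¹.
The subgroup they normally generate is {e, p, p², p³, p⁴, p⁵, p⁶, p⁷, p⁸, p⁹, p¹⁰, p¹¹, p¹²}, of order 13.
Check: |G/G'| = 39/13 = 3 is the order of the abelianisation.

Answer: 13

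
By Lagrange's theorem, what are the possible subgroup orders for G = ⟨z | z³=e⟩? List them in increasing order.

|G| = 3 = 3. By Lagrange's theorem the order of any subgroup divides 3; the divisors of 3 are 1, 3.

Answer: 1, 3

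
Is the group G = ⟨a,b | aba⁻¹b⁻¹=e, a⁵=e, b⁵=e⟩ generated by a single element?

|G| = 25, but the maximum element order in G is 5 < 25. No single element generates all of G, so G is not cyclic.

Answer: No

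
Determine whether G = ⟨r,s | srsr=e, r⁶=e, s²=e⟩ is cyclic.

Every cyclic group is abelian. But r·s = rs while s·r = r⁵s, so r·s ≠ s·r and G is not abelian. Hence G is not cyclic.

Answer: No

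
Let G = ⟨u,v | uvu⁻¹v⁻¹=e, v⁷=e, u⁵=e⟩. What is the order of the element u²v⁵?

Compute successive powers until reaching e:
  (u²v⁵)¹ = u²v⁵, (u²v⁵)² = u⁴v³, (u²v⁵)³ = uv, (u²v⁵)⁴ = u³v⁶, (u²v⁵)⁵ = v⁴, (u²v⁵)⁶ = u²v², (u²v⁵)⁷ = u⁴, (u²v⁵)⁸ = uv⁵, (u²v⁵)⁹ = u³v³, (u²v⁵)¹⁰ = v, (u²v⁵)¹¹ = u²v⁶, (u²v⁵)¹² = u⁴v⁴, (u²v⁵)¹³ = uv², (u²v⁵)¹⁴ = u³, (u²v⁵)¹⁵ = v⁵, (u²v⁵)¹⁶ = u²v³, (u²v⁵)¹⁷ = u⁴v, (u²v⁵)¹⁸ = uv⁶, (u²v⁵)¹⁹ = u³v⁴, (u²v⁵)²⁰ = v², (u²v⁵)²¹ = u², (u²v⁵)²² = u⁴v⁵, (u²v⁵)²³ = uv³, (u²v⁵)²⁴ = u³v, (u²v⁵)²⁵ = v⁶, (u²v⁵)²⁶ = u²v⁴, (u²v⁵)²⁷ = u⁴v², (u²v⁵)²⁸ = u, (u²v⁵)²⁹ = u³v⁵, (u²v⁵)³⁰ = v³, (u²v⁵)³¹ = u²v, (u²v⁵)³² = u⁴v⁶, (u²v⁵)³³ = uv⁴, (u²v⁵)³⁴ = u³v², (u²v⁵)³⁵ = e.
The smallest positive k with (u²v⁵)ᵏ = e is 35.

Answer: 35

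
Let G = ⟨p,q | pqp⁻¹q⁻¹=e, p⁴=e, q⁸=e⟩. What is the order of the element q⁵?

Compute successive powers until reaching e:
  (q⁵)¹ = q⁵, (q⁵)² = q², (q⁵)³ = q⁷, (q⁵)⁴ = q⁴, (q⁵)⁵ = q, (q⁵)⁶ = q⁶, (q⁵)⁷ = q³, (q⁵)⁸ = e.
The smallest positive k with (q⁵)ᵏ = e is 8.

Answer: 8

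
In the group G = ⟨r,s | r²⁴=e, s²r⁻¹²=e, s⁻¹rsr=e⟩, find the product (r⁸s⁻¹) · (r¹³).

Compute (r⁸s⁻¹) · (r¹³) by multiplying left to right and reducing via the relations at each step:
  (r⁸s⁻¹) · r¹³ = r⁷s

Answer: r⁷s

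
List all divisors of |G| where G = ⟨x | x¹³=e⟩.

|G| = 13 = 13. By Lagrange's theorem the order of any subgroup divides 13; the divisors of 13 are 1, 13.

Answer: 1, 13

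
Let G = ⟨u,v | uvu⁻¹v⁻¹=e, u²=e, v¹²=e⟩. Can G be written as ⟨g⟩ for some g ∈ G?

|G| = 24, but the maximum element order in G is 12 < 24. No single element generates all of G, so G is not cyclic.

Answer: No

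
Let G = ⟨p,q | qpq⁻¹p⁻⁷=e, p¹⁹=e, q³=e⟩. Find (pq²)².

Compute successive powers of (pq²), reducing at each step:
  (pq²)²: (pq²) · p = p¹²q²;   (p¹²q²) · q² = p¹²q

Answer: p¹²q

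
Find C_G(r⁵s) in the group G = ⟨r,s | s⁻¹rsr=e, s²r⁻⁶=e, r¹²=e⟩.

⟨r⁵s⟩ ⊆ C_G(r⁵s) since powers of r⁵s commute with r⁵s; so |C_G(r⁵s)| ≥ |⟨r⁵s⟩| = 4.
By orbit–stabilizer, |C_G(r⁵s)| = |G| / |conj. class of r⁵s| = 24 / 6 = 4.
The 4 elements commuting with r⁵s are {e, r⁶, r⁵s, r⁵s⁻¹}.

Answer: {e, r⁶, r⁵s, r⁵s⁻¹}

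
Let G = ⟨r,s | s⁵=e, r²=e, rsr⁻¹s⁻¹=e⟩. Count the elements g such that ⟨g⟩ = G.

G is cyclic of order 10. An element generates G iff its order is 10, and a cyclic group of order 10 has exactly φ(10) = 4 such elements.

Answer: 4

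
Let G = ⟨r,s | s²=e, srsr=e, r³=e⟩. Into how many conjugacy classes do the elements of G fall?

The conjugacy classes (representative and size) are:
  [e] (size 1), [r] (size 2), [rs] (size 3).
Class equation: 1 + 2 + 3 = 6 = |G|. So G has 3 conjugacy classes.

Answer: 3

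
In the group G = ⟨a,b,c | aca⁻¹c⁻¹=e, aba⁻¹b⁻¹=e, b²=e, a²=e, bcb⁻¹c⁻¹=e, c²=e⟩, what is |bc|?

Compute successive powers until reaching e:
  (bc)¹ = bc, (bc)² = e.
The smallest positive k with (bc)ᵏ = e is 2.

Answer: 2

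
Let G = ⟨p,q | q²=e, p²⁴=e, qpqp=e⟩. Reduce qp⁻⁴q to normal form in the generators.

Multiply left to right, reducing at each step:
  q · p⁻⁴ = p⁴q
  (p⁴q) · q = p⁴

Answer: p⁴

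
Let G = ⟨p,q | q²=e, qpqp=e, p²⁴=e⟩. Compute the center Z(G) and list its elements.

An element z ∈ Z(G) iff z commutes with every generator.
For example p¹² is central: (p¹²)·p = p¹³ = p·(p¹²); (p¹²)·q = p¹²q = q·(p¹²).
Whereas p ∉ Z(G) since p·q = pq ≠ p²³q = q·p.
Checking each of the 48 elements this way gives Z(G) = {e, p¹²}, of order 2.

Answer: {e, p¹²}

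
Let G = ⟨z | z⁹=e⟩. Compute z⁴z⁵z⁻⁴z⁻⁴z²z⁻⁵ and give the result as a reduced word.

Multiply left to right, reducing at each step:
  (z⁴) · z⁵ = e
  e · z⁻⁴ = z⁵
  (z⁵) · z⁻⁴ = z
  z · z² = z³
  (z³) · z⁻⁵ = z⁷

Answer: z⁷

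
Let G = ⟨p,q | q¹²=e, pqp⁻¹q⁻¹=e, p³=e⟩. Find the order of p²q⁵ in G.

Compute successive powers until reaching e:
  (p²q⁵)¹ = p²q⁵, (p²q⁵)² = pq¹⁰, (p²q⁵)³ = q³, (p²q⁵)⁴ = p²q⁸, (p²q⁵)⁵ = pq, (p²q⁵)⁶ = q⁶, (p²q⁵)⁷ = p²q¹¹, (p²q⁵)⁸ = pq⁴, (p²q⁵)⁹ = q⁹, (p²q⁵)¹⁰ = p²q², (p²q⁵)¹¹ = pq⁷, (p²q⁵)¹² = e.
The smallest positive k with (p²q⁵)ᵏ = e is 12.

Answer: 12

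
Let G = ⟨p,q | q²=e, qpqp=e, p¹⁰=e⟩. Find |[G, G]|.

G' = [G, G] is generated by all commutators. The generator-pair commutators are: [p, q] = p².
The subgroup they normally generate is {e, p², p⁴, p⁶, p⁸}, of order 5.
Check: |G/G'| = 20/5 = 4 is the order of the abelianisation.

Answer: 5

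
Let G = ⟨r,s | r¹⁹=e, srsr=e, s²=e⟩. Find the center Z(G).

An element z ∈ Z(G) iff z commutes with every generator.
For example e is central: e·r = r = r·e; e·s = s = s·e.
Whereas r ∉ Z(G) since r·s = rs ≠ r¹⁸s = s·r.
Checking each of the 38 elements this way gives Z(G) = {e}, of order 1.

Answer: {e}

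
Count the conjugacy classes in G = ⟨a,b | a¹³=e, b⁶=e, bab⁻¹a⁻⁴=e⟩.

The conjugacy classes (representative and size) are:
  [e] (size 1), [a⁴] (size 6), [a¹¹] (size 6), [a⁷b] (size 13), [a⁸b²] (size 13), [a¹²b³] (size 13), [a⁵b⁴] (size 13), [a¹¹b⁵] (size 13).
Class equation: 1 + 6 + 6 + 13 + 13 + 13 + 13 + 13 = 78 = |G|. So G has 8 conjugacy classes.

Answer: 8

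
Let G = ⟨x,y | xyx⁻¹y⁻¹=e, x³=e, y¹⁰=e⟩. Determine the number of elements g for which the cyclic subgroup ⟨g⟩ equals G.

G is cyclic of order 30. An element generates G iff its order is 30, and a cyclic group of order 30 has exactly φ(30) = 8 such elements.

Answer: 8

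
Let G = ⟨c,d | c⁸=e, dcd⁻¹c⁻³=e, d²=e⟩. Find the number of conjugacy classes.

The conjugacy classes (representative and size) are:
  [e] (size 1), [c³] (size 2), [c²] (size 2), [c⁴] (size 1), [c⁵] (size 2), [c⁴d] (size 4), [cd] (size 4).
Class equation: 1 + 2 + 2 + 1 + 2 + 4 + 4 = 16 = |G|. So G has 7 conjugacy classes.

Answer: 7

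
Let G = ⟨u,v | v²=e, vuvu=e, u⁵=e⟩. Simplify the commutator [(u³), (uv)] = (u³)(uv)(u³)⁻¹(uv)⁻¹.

[(u³), (uv)] = (u³)·(uv)·(u³)⁻¹·(uv)⁻¹.
  (u³) · (uv) = u⁴v
  (u⁴v) · (u²) = u²v
  (u²v) · (uv) = u

Answer: u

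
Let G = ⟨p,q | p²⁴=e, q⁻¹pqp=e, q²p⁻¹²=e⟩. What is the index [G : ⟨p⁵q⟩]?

First find ord(p⁵q) by computing successive powers:
  (p⁵q)¹ = p⁵q, (p⁵q)² = p¹², (p⁵q)³ = p⁵q⁻¹, (p⁵q)⁴ = e.
So |⟨p⁵q⟩| = ord(p⁵q) = 4. With |G| = 48, by Lagrange [G : ⟨p⁵q⟩] = 48/4 = 12.

Answer: 12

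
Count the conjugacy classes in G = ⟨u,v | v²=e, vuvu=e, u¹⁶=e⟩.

The conjugacy classes (representative and size) are:
  [e] (size 1), [u¹⁵] (size 2), [u²] (size 2), [u³] (size 2), [u¹²] (size 2), [u⁵] (size 2), [u⁶] (size 2), [u⁷] (size 2), [u⁸] (size 1), [u²v] (size 8), [u¹⁵v] (size 8).
Class equation: 1 + 2 + 2 + 2 + 2 + 2 + 2 + 2 + 1 + 8 + 8 = 32 = |G|. So G has 11 conjugacy classes.

Answer: 11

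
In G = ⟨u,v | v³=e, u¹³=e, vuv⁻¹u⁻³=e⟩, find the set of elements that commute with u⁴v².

⟨u⁴v²⟩ ⊆ C_G(u⁴v²) since powers of u⁴v² commute with u⁴v²; so |C_G(u⁴v²)| ≥ |⟨u⁴v²⟩| = 3.
By orbit–stabilizer, |C_G(u⁴v²)| = |G| / |conj. class of u⁴v²| = 39 / 13 = 3.
The 3 elements commuting with u⁴v² are {e, uv, u⁴v²}.

Answer: {e, uv, u⁴v²}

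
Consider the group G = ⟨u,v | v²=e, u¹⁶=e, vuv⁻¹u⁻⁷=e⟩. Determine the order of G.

Enumerate words in the generators, reducing via the relations: the distinct elements are
  {e, u, v, uv, u², u³, u⁴, u⁵, u⁶, u⁷, u⁸, u⁹, u²v, u³v, u¹², u¹³, u¹¹, u¹⁰, u¹⁴, u¹⁵, u⁴v, u⁵v, u⁶v, u⁷v, u⁸v, u⁹v, u¹²v, u¹³v, u¹¹v, u¹⁰v, u¹⁴v, u¹⁵v}.
No further products give new elements, so |G| = 32.

Answer: 32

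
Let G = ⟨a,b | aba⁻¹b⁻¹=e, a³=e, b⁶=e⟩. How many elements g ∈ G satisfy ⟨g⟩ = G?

⟨g⟩ = G would require ord(g) = |G| = 18, but the maximum element order in G is 6 < 18. So G is not cyclic and no single element generates it: the count is 0.

Answer: 0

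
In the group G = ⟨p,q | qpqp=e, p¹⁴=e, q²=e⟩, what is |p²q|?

Compute successive powers until reaching e:
  (p²q)¹ = p²q, (p²q)² = e.
The smallest positive k with (p²q)ᵏ = e is 2.

Answer: 2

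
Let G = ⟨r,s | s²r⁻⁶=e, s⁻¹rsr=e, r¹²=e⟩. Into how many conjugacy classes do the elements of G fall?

The conjugacy classes (representative and size) are:
  [e] (size 1), [r¹¹] (size 2), [r²] (size 2), [r⁹] (size 2), [r⁴] (size 2), [r⁵] (size 2), [r⁶] (size 1), [r²s] (size 6), [rs] (size 6).
Class equation: 1 + 2 + 2 + 2 + 2 + 2 + 1 + 6 + 6 = 24 = |G|. So G has 9 conjugacy classes.

Answer: 9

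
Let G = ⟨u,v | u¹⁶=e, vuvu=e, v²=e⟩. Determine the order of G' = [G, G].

G' = [G, G] is generated by all commutators. The generator-pair commutators are: [u, v] = u².
The subgroup they normally generate is {e, u², u⁴, u⁶, u⁸, u¹⁰, u¹², u¹⁴}, of order 8.
Check: |G/G'| = 32/8 = 4 is the order of the abelianisation.

Answer: 8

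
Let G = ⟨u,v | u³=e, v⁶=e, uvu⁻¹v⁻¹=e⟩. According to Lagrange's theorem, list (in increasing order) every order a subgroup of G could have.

|G| = 18 = 2 · 3². By Lagrange's theorem the order of any subgroup divides 18; the divisors of 18 are 1, 2, 3, 6, 9, 18.

Answer: 1, 2, 3, 6, 9, 18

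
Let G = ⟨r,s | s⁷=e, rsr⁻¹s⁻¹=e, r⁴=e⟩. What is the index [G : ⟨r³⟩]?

First find ord(r³) by computing successive powers:
  (r³)¹ = r³, (r³)² = r², (r³)³ = r, (r³)⁴ = e.
So |⟨r³⟩| = ord(r³) = 4. With |G| = 28, by Lagrange [G : ⟨r³⟩] = 28/4 = 7.

Answer: 7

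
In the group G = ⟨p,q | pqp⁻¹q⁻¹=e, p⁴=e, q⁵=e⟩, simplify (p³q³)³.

Compute successive powers of (p³q³), reducing at each step:
  (p³q³)²: (p³q³) · p³ = p²q³;   (p²q³) · q³ = p²q
  (p³q³)³: (p²q) · p³ = pq;   (pq) · q³ = pq⁴

Answer: pq⁴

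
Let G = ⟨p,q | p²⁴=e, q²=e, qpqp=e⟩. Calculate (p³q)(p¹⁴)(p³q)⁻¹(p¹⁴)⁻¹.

[(p³q), (p¹⁴)] = (p³q)·(p¹⁴)·(p³q)⁻¹·(p¹⁴)⁻¹.
  (p³q) · (p¹⁴) = p¹³q
  (p¹³q) · (p³q) = p¹⁰
  (p¹⁰) · (p¹⁰) = p²⁰

Answer: p²⁰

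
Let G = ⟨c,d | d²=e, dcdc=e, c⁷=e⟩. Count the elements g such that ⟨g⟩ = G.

⟨g⟩ = G would require ord(g) = |G| = 14, but the maximum element order in G is 7 < 14. So G is not cyclic and no single element generates it: the count is 0.

Answer: 0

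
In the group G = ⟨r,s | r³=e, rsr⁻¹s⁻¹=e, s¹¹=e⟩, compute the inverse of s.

The order of s is 11 (smallest k with sᵏ = e), so s⁻¹ = s¹⁰ = s¹⁰.
Check: s · (s¹⁰) → s · s¹⁰ = e, giving e as required.

Answer: s¹⁰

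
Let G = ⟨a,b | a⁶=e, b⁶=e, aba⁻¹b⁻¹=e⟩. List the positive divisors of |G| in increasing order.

|G| = 36 = 2² · 3². By Lagrange's theorem the order of any subgroup divides 36; the divisors of 36 are 1, 2, 3, 4, 6, 9, 12, 18, 36.

Answer: 1, 2, 3, 4, 6, 9, 12, 18, 36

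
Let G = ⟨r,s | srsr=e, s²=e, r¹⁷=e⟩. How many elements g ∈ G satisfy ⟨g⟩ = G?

⟨g⟩ = G would require ord(g) = |G| = 34, but the maximum element order in G is 17 < 34. So G is not cyclic and no single element generates it: the count is 0.

Answer: 0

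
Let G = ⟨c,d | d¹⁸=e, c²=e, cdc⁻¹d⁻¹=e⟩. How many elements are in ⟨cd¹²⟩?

|⟨cd¹²⟩| equals the order of cd¹². Compute successive powers until reaching e:
  (cd¹²)¹ = cd¹², (cd¹²)² = d⁶, (cd¹²)³ = c, (cd¹²)⁴ = d¹², (cd¹²)⁵ = cd⁶, (cd¹²)⁶ = e.
The smallest positive k with (cd¹²)ᵏ = e is 6, so |⟨cd¹²⟩| = 6.

Answer: 6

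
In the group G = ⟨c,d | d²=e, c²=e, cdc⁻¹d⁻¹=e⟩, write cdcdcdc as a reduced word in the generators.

Multiply left to right, reducing at each step:
  c · d = cd
  (cd) · c = d
  d · d = e
  e · c = c
  c · d = cd
  (cd) · c = d

Answer: d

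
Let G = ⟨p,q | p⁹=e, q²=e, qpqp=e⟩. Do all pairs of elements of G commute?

p·q = pq but q·p = p⁸q, so p·q ≠ q·p and G is not abelian.

Answer: No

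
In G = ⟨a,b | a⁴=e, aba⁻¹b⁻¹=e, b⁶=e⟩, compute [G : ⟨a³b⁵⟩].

First find ord(a³b⁵) by computing successive powers:
  (a³b⁵)¹ = a³b⁵, (a³b⁵)² = a²b⁴, (a³b⁵)³ = ab³, (a³b⁵)⁴ = b², (a³b⁵)⁵ = a³b, (a³b⁵)⁶ = a², (a³b⁵)⁷ = ab⁵, (a³b⁵)⁸ = b⁴, (a³b⁵)⁹ = a³b³, (a³b⁵)¹⁰ = a²b², (a³b⁵)¹¹ = ab, (a³b⁵)¹² = e.
So |⟨a³b⁵⟩| = ord(a³b⁵) = 12. With |G| = 24, by Lagrange [G : ⟨a³b⁵⟩] = 24/12 = 2.

Answer: 2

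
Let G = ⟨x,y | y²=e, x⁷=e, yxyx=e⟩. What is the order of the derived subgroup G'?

G' = [G, G] is generated by all commutators. The generator-pair commutators are: [x, y] = x².
The subgroup they normally generate is {e, x, x², x³, x⁴, x⁵, x⁶}, of order 7.
Check: |G/G'| = 14/7 = 2 is the order of the abelianisation.

Answer: 7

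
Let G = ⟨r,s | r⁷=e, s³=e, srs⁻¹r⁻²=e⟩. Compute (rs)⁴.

Compute successive powers of (rs), reducing at each step:
  (rs)²: (rs) · r = r³s;   (r³s) · s = r³s²
  (rs)³: (r³s²) · r = s²;   (s²) · s = e
  (rs)⁴: e · r = r;   r · s = rs

Answer: rs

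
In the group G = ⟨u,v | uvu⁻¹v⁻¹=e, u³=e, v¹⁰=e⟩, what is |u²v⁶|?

Compute successive powers until reaching e:
  (u²v⁶)¹ = u²v⁶, (u²v⁶)² = uv², (u²v⁶)³ = v⁸, (u²v⁶)⁴ = u²v⁴, (u²v⁶)⁵ = u, (u²v⁶)⁶ = v⁶, (u²v⁶)⁷ = u²v², (u²v⁶)⁸ = uv⁸, (u²v⁶)⁹ = v⁴, (u²v⁶)¹⁰ = u², (u²v⁶)¹¹ = uv⁶, (u²v⁶)¹² = v², (u²v⁶)¹³ = u²v⁸, (u²v⁶)¹⁴ = uv⁴, (u²v⁶)¹⁵ = e.
The smallest positive k with (u²v⁶)ᵏ = e is 15.

Answer: 15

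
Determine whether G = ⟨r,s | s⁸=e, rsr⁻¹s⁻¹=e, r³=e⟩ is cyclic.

|G| = 24. The element rs has order 24 (its powers give 24 distinct elements), so ⟨rs⟩ = G and G is cyclic.

Answer: Yes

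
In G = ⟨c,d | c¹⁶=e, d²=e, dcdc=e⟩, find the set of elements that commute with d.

⟨d⟩ ⊆ C_G(d) since powers of d commute with d; so |C_G(d)| ≥ |⟨d⟩| = 2.
By orbit–stabilizer, |C_G(d)| = |G| / |conj. class of d| = 32 / 8 = 4.
The 4 elements commuting with d are {e, c⁸, d, c⁸d}.

Answer: {e, c⁸, d, c⁸d}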